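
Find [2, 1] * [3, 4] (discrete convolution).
y[0] = 2×3 = 6; y[1] = 2×4 + 1×3 = 11; y[2] = 1×4 = 4

[6, 11, 4]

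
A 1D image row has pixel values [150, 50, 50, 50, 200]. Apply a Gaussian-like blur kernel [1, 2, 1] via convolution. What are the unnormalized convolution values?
Convolve image row [150, 50, 50, 50, 200] with kernel [1, 2, 1]: y[0] = 150×1 = 150; y[1] = 150×2 + 50×1 = 350; y[2] = 150×1 + 50×2 + 50×1 = 300; y[3] = 50×1 + 50×2 + 50×1 = 200; y[4] = 50×1 + 50×2 + 200×1 = 350; y[5] = 50×1 + 200×2 = 450; y[6] = 200×1 = 200 → [150, 350, 300, 200, 350, 450, 200]. Normalization factor = sum(kernel) = 4.

[150, 350, 300, 200, 350, 450, 200]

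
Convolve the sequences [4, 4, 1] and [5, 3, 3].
y[0] = 4×5 = 20; y[1] = 4×3 + 4×5 = 32; y[2] = 4×3 + 4×3 + 1×5 = 29; y[3] = 4×3 + 1×3 = 15; y[4] = 1×3 = 3

[20, 32, 29, 15, 3]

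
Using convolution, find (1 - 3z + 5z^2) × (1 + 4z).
Ascending coefficients: a = [1, -3, 5], b = [1, 4]. c[0] = 1×1 = 1; c[1] = 1×4 + -3×1 = 1; c[2] = -3×4 + 5×1 = -7; c[3] = 5×4 = 20. Result coefficients: [1, 1, -7, 20] → 1 + z - 7z^2 + 20z^3

1 + z - 7z^2 + 20z^3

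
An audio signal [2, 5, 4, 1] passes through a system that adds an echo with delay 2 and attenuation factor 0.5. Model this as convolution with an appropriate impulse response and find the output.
Direct-path + delayed-attenuated-path model → impulse response h = [1, 0, 0.5] (1 at lag 0, 0.5 at lag 2). Output y[n] = x[n] + 0.5·x[n - 2] (with x[n] = 0 outside 0..3): y[0] = 2 + 0.5×0 = 2; y[1] = 5 + 0.5×0 = 5; y[2] = 4 + 0.5×2 = 5.0; y[3] = 1 + 0.5×5 = 3.5; y[4] = 0 + 0.5×4 = 2.0; y[5] = 0 + 0.5×1 = 0.5. So y = [2, 5, 5.0, 3.5, 2.0, 0.5]

[2, 5, 5.0, 3.5, 2.0, 0.5]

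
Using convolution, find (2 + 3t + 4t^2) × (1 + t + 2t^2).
Ascending coefficients: a = [2, 3, 4], b = [1, 1, 2]. c[0] = 2×1 = 2; c[1] = 2×1 + 3×1 = 5; c[2] = 2×2 + 3×1 + 4×1 = 11; c[3] = 3×2 + 4×1 = 10; c[4] = 4×2 = 8. Result coefficients: [2, 5, 11, 10, 8] → 2 + 5t + 11t^2 + 10t^3 + 8t^4

2 + 5t + 11t^2 + 10t^3 + 8t^4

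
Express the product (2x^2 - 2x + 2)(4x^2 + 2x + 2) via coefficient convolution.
Ascending coefficients: a = [2, -2, 2], b = [2, 2, 4]. c[0] = 2×2 = 4; c[1] = 2×2 + -2×2 = 0; c[2] = 2×4 + -2×2 + 2×2 = 8; c[3] = -2×4 + 2×2 = -4; c[4] = 2×4 = 8. Result coefficients: [4, 0, 8, -4, 8] → 8x^4 - 4x^3 + 8x^2 + 4

8x^4 - 4x^3 + 8x^2 + 4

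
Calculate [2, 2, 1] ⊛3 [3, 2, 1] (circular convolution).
Use y[k] = Σ_j a[j]·b[(k-j) mod 3]. y[0] = 2×3 + 2×1 + 1×2 = 10; y[1] = 2×2 + 2×3 + 1×1 = 11; y[2] = 2×1 + 2×2 + 1×3 = 9. Result: [10, 11, 9]

[10, 11, 9]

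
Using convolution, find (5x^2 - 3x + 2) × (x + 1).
Ascending coefficients: a = [2, -3, 5], b = [1, 1]. c[0] = 2×1 = 2; c[1] = 2×1 + -3×1 = -1; c[2] = -3×1 + 5×1 = 2; c[3] = 5×1 = 5. Result coefficients: [2, -1, 2, 5] → 5x^3 + 2x^2 - x + 2

5x^3 + 2x^2 - x + 2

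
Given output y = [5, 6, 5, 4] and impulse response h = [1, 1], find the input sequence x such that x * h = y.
Deconvolve y=[5, 6, 5, 4] by h=[1, 1]. Since h[0]=1, solve forward: x[0] = y[0] / 1 = 5; x[1] = (y[1] - 5×1) / 1 = 1; x[2] = (y[2] - 1×1) / 1 = 4. So x = [5, 1, 4]. Check by forward convolution: y[0] = 5×1 = 5; y[1] = 5×1 + 1×1 = 6; y[2] = 1×1 + 4×1 = 5; y[3] = 4×1 = 4

[5, 1, 4]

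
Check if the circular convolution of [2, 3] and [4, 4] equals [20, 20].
Recompute circular convolution of [2, 3] and [4, 4]: y[0] = 2×4 + 3×4 = 20; y[1] = 2×4 + 3×4 = 20 → [20, 20]. Given [20, 20] matches, so answer: Yes

Yes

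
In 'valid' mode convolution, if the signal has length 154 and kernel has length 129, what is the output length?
'Valid' mode counts only positions where the kernel fully overlaps the signal: m - n + 1 = 154 - 129 + 1 = 26

26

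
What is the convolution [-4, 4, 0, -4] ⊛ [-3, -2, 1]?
y[0] = -4×-3 = 12; y[1] = -4×-2 + 4×-3 = -4; y[2] = -4×1 + 4×-2 + 0×-3 = -12; y[3] = 4×1 + 0×-2 + -4×-3 = 16; y[4] = 0×1 + -4×-2 = 8; y[5] = -4×1 = -4

[12, -4, -12, 16, 8, -4]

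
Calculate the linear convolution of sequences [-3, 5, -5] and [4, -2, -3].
y[0] = -3×4 = -12; y[1] = -3×-2 + 5×4 = 26; y[2] = -3×-3 + 5×-2 + -5×4 = -21; y[3] = 5×-3 + -5×-2 = -5; y[4] = -5×-3 = 15

[-12, 26, -21, -5, 15]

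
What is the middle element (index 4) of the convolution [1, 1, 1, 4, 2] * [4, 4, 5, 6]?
Use y[k] = Σ_i a[i]·b[k-i] at k=4. y[4] = 1×6 + 1×5 + 4×4 + 2×4 = 35

35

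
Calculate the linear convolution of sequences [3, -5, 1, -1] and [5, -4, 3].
y[0] = 3×5 = 15; y[1] = 3×-4 + -5×5 = -37; y[2] = 3×3 + -5×-4 + 1×5 = 34; y[3] = -5×3 + 1×-4 + -1×5 = -24; y[4] = 1×3 + -1×-4 = 7; y[5] = -1×3 = -3

[15, -37, 34, -24, 7, -3]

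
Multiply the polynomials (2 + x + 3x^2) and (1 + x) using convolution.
Ascending coefficients: a = [2, 1, 3], b = [1, 1]. c[0] = 2×1 = 2; c[1] = 2×1 + 1×1 = 3; c[2] = 1×1 + 3×1 = 4; c[3] = 3×1 = 3. Result coefficients: [2, 3, 4, 3] → 2 + 3x + 4x^2 + 3x^3

2 + 3x + 4x^2 + 3x^3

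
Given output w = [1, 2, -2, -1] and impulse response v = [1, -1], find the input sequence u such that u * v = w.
Deconvolve w=[1, 2, -2, -1] by v=[1, -1]. Since v[0]=1, solve forward: u[0] = w[0] / 1 = 1; u[1] = (w[1] - 1×-1) / 1 = 3; u[2] = (w[2] - 3×-1) / 1 = 1. So u = [1, 3, 1]. Check by forward convolution: w[0] = 1×1 = 1; w[1] = 1×-1 + 3×1 = 2; w[2] = 3×-1 + 1×1 = -2; w[3] = 1×-1 = -1

[1, 3, 1]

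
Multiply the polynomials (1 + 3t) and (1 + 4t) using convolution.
Ascending coefficients: a = [1, 3], b = [1, 4]. c[0] = 1×1 = 1; c[1] = 1×4 + 3×1 = 7; c[2] = 3×4 = 12. Result coefficients: [1, 7, 12] → 1 + 7t + 12t^2

1 + 7t + 12t^2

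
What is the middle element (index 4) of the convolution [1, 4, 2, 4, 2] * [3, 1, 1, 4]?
Use y[k] = Σ_i a[i]·b[k-i] at k=4. y[4] = 4×4 + 2×1 + 4×1 + 2×3 = 28

28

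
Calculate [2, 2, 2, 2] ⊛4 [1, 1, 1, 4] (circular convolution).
Use y[k] = Σ_j x[j]·h[(k-j) mod 4]. y[0] = 2×1 + 2×4 + 2×1 + 2×1 = 14; y[1] = 2×1 + 2×1 + 2×4 + 2×1 = 14; y[2] = 2×1 + 2×1 + 2×1 + 2×4 = 14; y[3] = 2×4 + 2×1 + 2×1 + 2×1 = 14. Result: [14, 14, 14, 14]

[14, 14, 14, 14]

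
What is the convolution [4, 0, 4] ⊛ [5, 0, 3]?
y[0] = 4×5 = 20; y[1] = 4×0 + 0×5 = 0; y[2] = 4×3 + 0×0 + 4×5 = 32; y[3] = 0×3 + 4×0 = 0; y[4] = 4×3 = 12

[20, 0, 32, 0, 12]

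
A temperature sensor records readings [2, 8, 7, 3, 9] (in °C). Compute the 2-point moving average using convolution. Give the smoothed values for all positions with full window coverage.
2-point moving average kernel = [1, 1]. Apply in 'valid' mode (full window coverage): avg[0] = (2 + 8) / 2 = 5.0; avg[1] = (8 + 7) / 2 = 7.5; avg[2] = (7 + 3) / 2 = 5.0; avg[3] = (3 + 9) / 2 = 6.0. Smoothed values: [5.0, 7.5, 5.0, 6.0]

[5.0, 7.5, 5.0, 6.0]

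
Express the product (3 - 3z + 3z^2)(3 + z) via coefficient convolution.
Ascending coefficients: a = [3, -3, 3], b = [3, 1]. c[0] = 3×3 = 9; c[1] = 3×1 + -3×3 = -6; c[2] = -3×1 + 3×3 = 6; c[3] = 3×1 = 3. Result coefficients: [9, -6, 6, 3] → 9 - 6z + 6z^2 + 3z^3

9 - 6z + 6z^2 + 3z^3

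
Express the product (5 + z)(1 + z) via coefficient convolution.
Ascending coefficients: a = [5, 1], b = [1, 1]. c[0] = 5×1 = 5; c[1] = 5×1 + 1×1 = 6; c[2] = 1×1 = 1. Result coefficients: [5, 6, 1] → 5 + 6z + z^2

5 + 6z + z^2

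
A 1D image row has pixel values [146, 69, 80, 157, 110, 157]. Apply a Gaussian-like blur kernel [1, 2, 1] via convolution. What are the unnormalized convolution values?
Convolve image row [146, 69, 80, 157, 110, 157] with kernel [1, 2, 1]: y[0] = 146×1 = 146; y[1] = 146×2 + 69×1 = 361; y[2] = 146×1 + 69×2 + 80×1 = 364; y[3] = 69×1 + 80×2 + 157×1 = 386; y[4] = 80×1 + 157×2 + 110×1 = 504; y[5] = 157×1 + 110×2 + 157×1 = 534; y[6] = 110×1 + 157×2 = 424; y[7] = 157×1 = 157 → [146, 361, 364, 386, 504, 534, 424, 157]. Normalization factor = sum(kernel) = 4.

[146, 361, 364, 386, 504, 534, 424, 157]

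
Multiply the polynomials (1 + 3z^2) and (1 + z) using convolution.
Ascending coefficients: a = [1, 0, 3], b = [1, 1]. c[0] = 1×1 = 1; c[1] = 1×1 + 0×1 = 1; c[2] = 0×1 + 3×1 = 3; c[3] = 3×1 = 3. Result coefficients: [1, 1, 3, 3] → 1 + z + 3z^2 + 3z^3

1 + z + 3z^2 + 3z^3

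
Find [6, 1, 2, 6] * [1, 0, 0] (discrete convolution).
y[0] = 6×1 = 6; y[1] = 6×0 + 1×1 = 1; y[2] = 6×0 + 1×0 + 2×1 = 2; y[3] = 1×0 + 2×0 + 6×1 = 6; y[4] = 2×0 + 6×0 = 0; y[5] = 6×0 = 0

[6, 1, 2, 6, 0, 0]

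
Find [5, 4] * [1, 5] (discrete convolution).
y[0] = 5×1 = 5; y[1] = 5×5 + 4×1 = 29; y[2] = 4×5 = 20

[5, 29, 20]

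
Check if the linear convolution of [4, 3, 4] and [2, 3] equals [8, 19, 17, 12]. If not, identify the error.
Recompute linear convolution of [4, 3, 4] and [2, 3]: y[0] = 4×2 = 8; y[1] = 4×3 + 3×2 = 18; y[2] = 3×3 + 4×2 = 17; y[3] = 4×3 = 12 → [8, 18, 17, 12]. Compare to given [8, 19, 17, 12]: they differ at index 1: given 19, correct 18, so answer: No

No. Error at index 1: given 19, correct 18.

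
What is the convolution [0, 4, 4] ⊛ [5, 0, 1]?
y[0] = 0×5 = 0; y[1] = 0×0 + 4×5 = 20; y[2] = 0×1 + 4×0 + 4×5 = 20; y[3] = 4×1 + 4×0 = 4; y[4] = 4×1 = 4

[0, 20, 20, 4, 4]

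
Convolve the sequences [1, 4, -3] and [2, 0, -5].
y[0] = 1×2 = 2; y[1] = 1×0 + 4×2 = 8; y[2] = 1×-5 + 4×0 + -3×2 = -11; y[3] = 4×-5 + -3×0 = -20; y[4] = -3×-5 = 15

[2, 8, -11, -20, 15]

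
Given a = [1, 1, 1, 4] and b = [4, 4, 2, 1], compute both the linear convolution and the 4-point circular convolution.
Linear: y_lin[0] = 1×4 = 4; y_lin[1] = 1×4 + 1×4 = 8; y_lin[2] = 1×2 + 1×4 + 1×4 = 10; y_lin[3] = 1×1 + 1×2 + 1×4 + 4×4 = 23; y_lin[4] = 1×1 + 1×2 + 4×4 = 19; y_lin[5] = 1×1 + 4×2 = 9; y_lin[6] = 4×1 = 4 → [4, 8, 10, 23, 19, 9, 4]. Circular (length 4): y[0] = 1×4 + 1×1 + 1×2 + 4×4 = 23; y[1] = 1×4 + 1×4 + 1×1 + 4×2 = 17; y[2] = 1×2 + 1×4 + 1×4 + 4×1 = 14; y[3] = 1×1 + 1×2 + 1×4 + 4×4 = 23 → [23, 17, 14, 23]

Linear: [4, 8, 10, 23, 19, 9, 4], Circular: [23, 17, 14, 23]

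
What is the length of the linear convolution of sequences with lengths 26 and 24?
Linear/full convolution length: m + n - 1 = 26 + 24 - 1 = 49

49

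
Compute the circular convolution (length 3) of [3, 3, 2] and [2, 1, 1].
Use y[k] = Σ_j x[j]·h[(k-j) mod 3]. y[0] = 3×2 + 3×1 + 2×1 = 11; y[1] = 3×1 + 3×2 + 2×1 = 11; y[2] = 3×1 + 3×1 + 2×2 = 10. Result: [11, 11, 10]

[11, 11, 10]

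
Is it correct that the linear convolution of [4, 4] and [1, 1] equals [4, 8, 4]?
Recompute linear convolution of [4, 4] and [1, 1]: y[0] = 4×1 = 4; y[1] = 4×1 + 4×1 = 8; y[2] = 4×1 = 4 → [4, 8, 4]. Given [4, 8, 4] matches, so answer: Yes

Yes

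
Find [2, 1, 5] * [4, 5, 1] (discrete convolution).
y[0] = 2×4 = 8; y[1] = 2×5 + 1×4 = 14; y[2] = 2×1 + 1×5 + 5×4 = 27; y[3] = 1×1 + 5×5 = 26; y[4] = 5×1 = 5

[8, 14, 27, 26, 5]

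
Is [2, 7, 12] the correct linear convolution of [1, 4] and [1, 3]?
Recompute linear convolution of [1, 4] and [1, 3]: y[0] = 1×1 = 1; y[1] = 1×3 + 4×1 = 7; y[2] = 4×3 = 12 → [1, 7, 12]. Compare to given [2, 7, 12]: they differ at index 0: given 2, correct 1, so answer: No

No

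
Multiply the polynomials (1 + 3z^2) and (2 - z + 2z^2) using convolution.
Ascending coefficients: a = [1, 0, 3], b = [2, -1, 2]. c[0] = 1×2 = 2; c[1] = 1×-1 + 0×2 = -1; c[2] = 1×2 + 0×-1 + 3×2 = 8; c[3] = 0×2 + 3×-1 = -3; c[4] = 3×2 = 6. Result coefficients: [2, -1, 8, -3, 6] → 2 - z + 8z^2 - 3z^3 + 6z^4

2 - z + 8z^2 - 3z^3 + 6z^4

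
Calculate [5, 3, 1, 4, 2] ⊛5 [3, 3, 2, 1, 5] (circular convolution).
Use y[k] = Σ_j a[j]·b[(k-j) mod 5]. y[0] = 5×3 + 3×5 + 1×1 + 4×2 + 2×3 = 45; y[1] = 5×3 + 3×3 + 1×5 + 4×1 + 2×2 = 37; y[2] = 5×2 + 3×3 + 1×3 + 4×5 + 2×1 = 44; y[3] = 5×1 + 3×2 + 1×3 + 4×3 + 2×5 = 36; y[4] = 5×5 + 3×1 + 1×2 + 4×3 + 2×3 = 48. Result: [45, 37, 44, 36, 48]

[45, 37, 44, 36, 48]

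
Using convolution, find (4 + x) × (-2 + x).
Ascending coefficients: a = [4, 1], b = [-2, 1]. c[0] = 4×-2 = -8; c[1] = 4×1 + 1×-2 = 2; c[2] = 1×1 = 1. Result coefficients: [-8, 2, 1] → -8 + 2x + x^2

-8 + 2x + x^2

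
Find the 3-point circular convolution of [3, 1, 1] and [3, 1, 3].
Use y[k] = Σ_j f[j]·g[(k-j) mod 3]. y[0] = 3×3 + 1×3 + 1×1 = 13; y[1] = 3×1 + 1×3 + 1×3 = 9; y[2] = 3×3 + 1×1 + 1×3 = 13. Result: [13, 9, 13]

[13, 9, 13]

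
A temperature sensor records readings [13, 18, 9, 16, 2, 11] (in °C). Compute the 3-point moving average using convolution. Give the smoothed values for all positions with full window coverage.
3-point moving average kernel = [1, 1, 1]. Apply in 'valid' mode (full window coverage): avg[0] = (13 + 18 + 9) / 3 = 13.33; avg[1] = (18 + 9 + 16) / 3 = 14.33; avg[2] = (9 + 16 + 2) / 3 = 9.0; avg[3] = (16 + 2 + 11) / 3 = 9.67. Smoothed values: [13.33, 14.33, 9.0, 9.67]

[13.33, 14.33, 9.0, 9.67]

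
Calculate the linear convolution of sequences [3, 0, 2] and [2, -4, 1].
y[0] = 3×2 = 6; y[1] = 3×-4 + 0×2 = -12; y[2] = 3×1 + 0×-4 + 2×2 = 7; y[3] = 0×1 + 2×-4 = -8; y[4] = 2×1 = 2

[6, -12, 7, -8, 2]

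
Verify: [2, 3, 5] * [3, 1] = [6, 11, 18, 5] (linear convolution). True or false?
Recompute linear convolution of [2, 3, 5] and [3, 1]: y[0] = 2×3 = 6; y[1] = 2×1 + 3×3 = 11; y[2] = 3×1 + 5×3 = 18; y[3] = 5×1 = 5 → [6, 11, 18, 5]. Given [6, 11, 18, 5] matches, so answer: Yes

Yes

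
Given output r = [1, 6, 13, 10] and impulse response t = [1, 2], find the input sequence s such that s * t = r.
Deconvolve r=[1, 6, 13, 10] by t=[1, 2]. Since t[0]=1, solve forward: s[0] = r[0] / 1 = 1; s[1] = (r[1] - 1×2) / 1 = 4; s[2] = (r[2] - 4×2) / 1 = 5. So s = [1, 4, 5]. Check by forward convolution: r[0] = 1×1 = 1; r[1] = 1×2 + 4×1 = 6; r[2] = 4×2 + 5×1 = 13; r[3] = 5×2 = 10

[1, 4, 5]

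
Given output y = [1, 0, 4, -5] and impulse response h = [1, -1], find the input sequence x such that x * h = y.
Deconvolve y=[1, 0, 4, -5] by h=[1, -1]. Since h[0]=1, solve forward: x[0] = y[0] / 1 = 1; x[1] = (y[1] - 1×-1) / 1 = 1; x[2] = (y[2] - 1×-1) / 1 = 5. So x = [1, 1, 5]. Check by forward convolution: y[0] = 1×1 = 1; y[1] = 1×-1 + 1×1 = 0; y[2] = 1×-1 + 5×1 = 4; y[3] = 5×-1 = -5

[1, 1, 5]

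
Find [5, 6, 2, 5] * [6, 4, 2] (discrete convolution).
y[0] = 5×6 = 30; y[1] = 5×4 + 6×6 = 56; y[2] = 5×2 + 6×4 + 2×6 = 46; y[3] = 6×2 + 2×4 + 5×6 = 50; y[4] = 2×2 + 5×4 = 24; y[5] = 5×2 = 10

[30, 56, 46, 50, 24, 10]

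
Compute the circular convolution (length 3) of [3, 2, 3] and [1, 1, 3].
Use y[k] = Σ_j s[j]·t[(k-j) mod 3]. y[0] = 3×1 + 2×3 + 3×1 = 12; y[1] = 3×1 + 2×1 + 3×3 = 14; y[2] = 3×3 + 2×1 + 3×1 = 14. Result: [12, 14, 14]

[12, 14, 14]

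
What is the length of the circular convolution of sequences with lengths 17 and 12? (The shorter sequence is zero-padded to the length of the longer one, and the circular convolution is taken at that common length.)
Circular convolution (zero-padding the shorter input) has length max(m, n) = max(17, 12) = 17

17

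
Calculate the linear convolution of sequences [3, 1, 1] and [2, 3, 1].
y[0] = 3×2 = 6; y[1] = 3×3 + 1×2 = 11; y[2] = 3×1 + 1×3 + 1×2 = 8; y[3] = 1×1 + 1×3 = 4; y[4] = 1×1 = 1

[6, 11, 8, 4, 1]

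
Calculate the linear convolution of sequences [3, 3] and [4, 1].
y[0] = 3×4 = 12; y[1] = 3×1 + 3×4 = 15; y[2] = 3×1 = 3

[12, 15, 3]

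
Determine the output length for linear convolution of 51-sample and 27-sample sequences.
Linear/full convolution length: m + n - 1 = 51 + 27 - 1 = 77

77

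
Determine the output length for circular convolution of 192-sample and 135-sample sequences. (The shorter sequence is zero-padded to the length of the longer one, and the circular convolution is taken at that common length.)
Circular convolution (zero-padding the shorter input) has length max(m, n) = max(192, 135) = 192

192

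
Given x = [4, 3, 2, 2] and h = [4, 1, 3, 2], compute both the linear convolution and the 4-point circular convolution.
Linear: y_lin[0] = 4×4 = 16; y_lin[1] = 4×1 + 3×4 = 16; y_lin[2] = 4×3 + 3×1 + 2×4 = 23; y_lin[3] = 4×2 + 3×3 + 2×1 + 2×4 = 27; y_lin[4] = 3×2 + 2×3 + 2×1 = 14; y_lin[5] = 2×2 + 2×3 = 10; y_lin[6] = 2×2 = 4 → [16, 16, 23, 27, 14, 10, 4]. Circular (length 4): y[0] = 4×4 + 3×2 + 2×3 + 2×1 = 30; y[1] = 4×1 + 3×4 + 2×2 + 2×3 = 26; y[2] = 4×3 + 3×1 + 2×4 + 2×2 = 27; y[3] = 4×2 + 3×3 + 2×1 + 2×4 = 27 → [30, 26, 27, 27]

Linear: [16, 16, 23, 27, 14, 10, 4], Circular: [30, 26, 27, 27]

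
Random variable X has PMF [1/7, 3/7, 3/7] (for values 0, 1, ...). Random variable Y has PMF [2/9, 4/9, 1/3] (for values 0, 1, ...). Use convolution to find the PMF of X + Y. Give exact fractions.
P(X+Y=k) = Σ_i P(X=i)·P(Y=k-i) — a convolution of [1/7, 3/7, 3/7] and [2/9, 4/9, 1/3]. P(X+Y=0) = (1/7)×(2/9) = 2/63; P(X+Y=1) = (1/7)×(4/9) + (3/7)×(2/9) = 4/63 + 2/21 = 10/63; P(X+Y=2) = (1/7)×(1/3) + (3/7)×(4/9) + (3/7)×(2/9) = 1/21 + 4/21 + 2/21 = 1/3; P(X+Y=3) = (3/7)×(1/3) + (3/7)×(4/9) = 1/7 + 4/21 = 1/3; P(X+Y=4) = (3/7)×(1/3) = 1/7. PMF: [2/63, 10/63, 1/3, 1/3, 1/7] (sums to 1 ✓)

[2/63, 10/63, 1/3, 1/3, 1/7]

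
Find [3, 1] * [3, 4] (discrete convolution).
y[0] = 3×3 = 9; y[1] = 3×4 + 1×3 = 15; y[2] = 1×4 = 4

[9, 15, 4]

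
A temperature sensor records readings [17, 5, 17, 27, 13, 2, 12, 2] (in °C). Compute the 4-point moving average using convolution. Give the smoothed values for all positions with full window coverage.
4-point moving average kernel = [1, 1, 1, 1]. Apply in 'valid' mode (full window coverage): avg[0] = (17 + 5 + 17 + 27) / 4 = 16.5; avg[1] = (5 + 17 + 27 + 13) / 4 = 15.5; avg[2] = (17 + 27 + 13 + 2) / 4 = 14.75; avg[3] = (27 + 13 + 2 + 12) / 4 = 13.5; avg[4] = (13 + 2 + 12 + 2) / 4 = 7.25. Smoothed values: [16.5, 15.5, 14.75, 13.5, 7.25]

[16.5, 15.5, 14.75, 13.5, 7.25]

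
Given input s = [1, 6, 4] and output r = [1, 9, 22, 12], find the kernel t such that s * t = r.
Output length 4 = len(s) + len(t) - 1 ⇒ len(t) = 2. Solve t forward using t[k] = (r[k] - Σ_{i≥1} s[i]·t[k-i]) / s[0]: t[0] = r[0] / s[0] = 1 / 1 = 1; t[1] = (r[1] - 6×1) / s[0] = (9 - 6×1) / 1 = 3. So t = [1, 3]. Forward-check [1, 6, 4] * [1, 3]: r[0] = 1×1 = 1; r[1] = 1×3 + 6×1 = 9; r[2] = 6×3 + 4×1 = 22; r[3] = 4×3 = 12 → [1, 9, 22, 12] ✓

[1, 3]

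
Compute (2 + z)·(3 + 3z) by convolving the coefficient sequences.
Ascending coefficients: a = [2, 1], b = [3, 3]. c[0] = 2×3 = 6; c[1] = 2×3 + 1×3 = 9; c[2] = 1×3 = 3. Result coefficients: [6, 9, 3] → 6 + 9z + 3z^2

6 + 9z + 3z^2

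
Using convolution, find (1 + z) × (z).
Ascending coefficients: a = [1, 1], b = [0, 1]. c[0] = 1×0 = 0; c[1] = 1×1 + 1×0 = 1; c[2] = 1×1 = 1. Result coefficients: [0, 1, 1] → z + z^2

z + z^2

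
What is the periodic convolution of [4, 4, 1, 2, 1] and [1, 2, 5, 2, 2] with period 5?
Use y[k] = Σ_j u[j]·v[(k-j) mod 5]. y[0] = 4×1 + 4×2 + 1×2 + 2×5 + 1×2 = 26; y[1] = 4×2 + 4×1 + 1×2 + 2×2 + 1×5 = 23; y[2] = 4×5 + 4×2 + 1×1 + 2×2 + 1×2 = 35; y[3] = 4×2 + 4×5 + 1×2 + 2×1 + 1×2 = 34; y[4] = 4×2 + 4×2 + 1×5 + 2×2 + 1×1 = 26. Result: [26, 23, 35, 34, 26]

[26, 23, 35, 34, 26]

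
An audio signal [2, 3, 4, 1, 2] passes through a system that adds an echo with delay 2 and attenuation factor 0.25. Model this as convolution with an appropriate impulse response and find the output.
Direct-path + delayed-attenuated-path model → impulse response h = [1, 0, 0.25] (1 at lag 0, 0.25 at lag 2). Output y[n] = x[n] + 0.25·x[n - 2] (with x[n] = 0 outside 0..4): y[0] = 2 + 0.25×0 = 2; y[1] = 3 + 0.25×0 = 3; y[2] = 4 + 0.25×2 = 4.5; y[3] = 1 + 0.25×3 = 1.75; y[4] = 2 + 0.25×4 = 3.0; y[5] = 0 + 0.25×1 = 0.25; y[6] = 0 + 0.25×2 = 0.5. So y = [2, 3, 4.5, 1.75, 3.0, 0.25, 0.5]

[2, 3, 4.5, 1.75, 3.0, 0.25, 0.5]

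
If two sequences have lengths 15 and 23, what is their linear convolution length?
Linear/full convolution length: m + n - 1 = 15 + 23 - 1 = 37

37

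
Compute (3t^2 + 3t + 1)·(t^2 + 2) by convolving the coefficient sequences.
Ascending coefficients: a = [1, 3, 3], b = [2, 0, 1]. c[0] = 1×2 = 2; c[1] = 1×0 + 3×2 = 6; c[2] = 1×1 + 3×0 + 3×2 = 7; c[3] = 3×1 + 3×0 = 3; c[4] = 3×1 = 3. Result coefficients: [2, 6, 7, 3, 3] → 3t^4 + 3t^3 + 7t^2 + 6t + 2

3t^4 + 3t^3 + 7t^2 + 6t + 2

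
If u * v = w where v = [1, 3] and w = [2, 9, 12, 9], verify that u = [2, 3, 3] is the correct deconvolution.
Forward-compute [2, 3, 3] * [1, 3]: w[0] = 2×1 = 2; w[1] = 2×3 + 3×1 = 9; w[2] = 3×3 + 3×1 = 12; w[3] = 3×3 = 9 → [2, 9, 12, 9]. Matches given w = [2, 9, 12, 9], so verified.

Verified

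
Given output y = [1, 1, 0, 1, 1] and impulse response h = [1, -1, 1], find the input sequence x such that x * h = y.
Deconvolve y=[1, 1, 0, 1, 1] by h=[1, -1, 1]. Since h[0]=1, solve forward: x[0] = y[0] / 1 = 1; x[1] = (y[1] - 1×-1) / 1 = 2; x[2] = (y[2] - 2×-1 - 1×1) / 1 = 1. So x = [1, 2, 1]. Check by forward convolution: y[0] = 1×1 = 1; y[1] = 1×-1 + 2×1 = 1; y[2] = 1×1 + 2×-1 + 1×1 = 0; y[3] = 2×1 + 1×-1 = 1; y[4] = 1×1 = 1

[1, 2, 1]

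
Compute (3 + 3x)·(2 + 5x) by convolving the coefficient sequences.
Ascending coefficients: a = [3, 3], b = [2, 5]. c[0] = 3×2 = 6; c[1] = 3×5 + 3×2 = 21; c[2] = 3×5 = 15. Result coefficients: [6, 21, 15] → 6 + 21x + 15x^2

6 + 21x + 15x^2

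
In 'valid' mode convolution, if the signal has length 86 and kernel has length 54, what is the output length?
'Valid' mode counts only positions where the kernel fully overlaps the signal: m - n + 1 = 86 - 54 + 1 = 33

33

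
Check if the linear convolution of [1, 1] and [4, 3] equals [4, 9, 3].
Recompute linear convolution of [1, 1] and [4, 3]: y[0] = 1×4 = 4; y[1] = 1×3 + 1×4 = 7; y[2] = 1×3 = 3 → [4, 7, 3]. Compare to given [4, 9, 3]: they differ at index 1: given 9, correct 7, so answer: No

No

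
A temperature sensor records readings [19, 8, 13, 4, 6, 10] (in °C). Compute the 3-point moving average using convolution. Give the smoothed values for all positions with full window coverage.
3-point moving average kernel = [1, 1, 1]. Apply in 'valid' mode (full window coverage): avg[0] = (19 + 8 + 13) / 3 = 13.33; avg[1] = (8 + 13 + 4) / 3 = 8.33; avg[2] = (13 + 4 + 6) / 3 = 7.67; avg[3] = (4 + 6 + 10) / 3 = 6.67. Smoothed values: [13.33, 8.33, 7.67, 6.67]

[13.33, 8.33, 7.67, 6.67]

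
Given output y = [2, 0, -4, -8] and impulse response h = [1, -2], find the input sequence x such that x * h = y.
Deconvolve y=[2, 0, -4, -8] by h=[1, -2]. Since h[0]=1, solve forward: x[0] = y[0] / 1 = 2; x[1] = (y[1] - 2×-2) / 1 = 4; x[2] = (y[2] - 4×-2) / 1 = 4. So x = [2, 4, 4]. Check by forward convolution: y[0] = 2×1 = 2; y[1] = 2×-2 + 4×1 = 0; y[2] = 4×-2 + 4×1 = -4; y[3] = 4×-2 = -8

[2, 4, 4]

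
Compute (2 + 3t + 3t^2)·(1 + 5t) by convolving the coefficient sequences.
Ascending coefficients: a = [2, 3, 3], b = [1, 5]. c[0] = 2×1 = 2; c[1] = 2×5 + 3×1 = 13; c[2] = 3×5 + 3×1 = 18; c[3] = 3×5 = 15. Result coefficients: [2, 13, 18, 15] → 2 + 13t + 18t^2 + 15t^3

2 + 13t + 18t^2 + 15t^3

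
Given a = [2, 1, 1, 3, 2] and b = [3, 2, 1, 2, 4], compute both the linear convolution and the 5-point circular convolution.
Linear: y_lin[0] = 2×3 = 6; y_lin[1] = 2×2 + 1×3 = 7; y_lin[2] = 2×1 + 1×2 + 1×3 = 7; y_lin[3] = 2×2 + 1×1 + 1×2 + 3×3 = 16; y_lin[4] = 2×4 + 1×2 + 1×1 + 3×2 + 2×3 = 23; y_lin[5] = 1×4 + 1×2 + 3×1 + 2×2 = 13; y_lin[6] = 1×4 + 3×2 + 2×1 = 12; y_lin[7] = 3×4 + 2×2 = 16; y_lin[8] = 2×4 = 8 → [6, 7, 7, 16, 23, 13, 12, 16, 8]. Circular (length 5): y[0] = 2×3 + 1×4 + 1×2 + 3×1 + 2×2 = 19; y[1] = 2×2 + 1×3 + 1×4 + 3×2 + 2×1 = 19; y[2] = 2×1 + 1×2 + 1×3 + 3×4 + 2×2 = 23; y[3] = 2×2 + 1×1 + 1×2 + 3×3 + 2×4 = 24; y[4] = 2×4 + 1×2 + 1×1 + 3×2 + 2×3 = 23 → [19, 19, 23, 24, 23]

Linear: [6, 7, 7, 16, 23, 13, 12, 16, 8], Circular: [19, 19, 23, 24, 23]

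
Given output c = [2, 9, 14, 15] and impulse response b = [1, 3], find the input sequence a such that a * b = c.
Deconvolve c=[2, 9, 14, 15] by b=[1, 3]. Since b[0]=1, solve forward: a[0] = c[0] / 1 = 2; a[1] = (c[1] - 2×3) / 1 = 3; a[2] = (c[2] - 3×3) / 1 = 5. So a = [2, 3, 5]. Check by forward convolution: c[0] = 2×1 = 2; c[1] = 2×3 + 3×1 = 9; c[2] = 3×3 + 5×1 = 14; c[3] = 5×3 = 15

[2, 3, 5]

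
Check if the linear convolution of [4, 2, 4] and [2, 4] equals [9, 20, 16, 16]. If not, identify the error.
Recompute linear convolution of [4, 2, 4] and [2, 4]: y[0] = 4×2 = 8; y[1] = 4×4 + 2×2 = 20; y[2] = 2×4 + 4×2 = 16; y[3] = 4×4 = 16 → [8, 20, 16, 16]. Compare to given [9, 20, 16, 16]: they differ at index 0: given 9, correct 8, so answer: No

No. Error at index 0: given 9, correct 8.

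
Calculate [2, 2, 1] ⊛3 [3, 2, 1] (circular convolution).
Use y[k] = Σ_j a[j]·b[(k-j) mod 3]. y[0] = 2×3 + 2×1 + 1×2 = 10; y[1] = 2×2 + 2×3 + 1×1 = 11; y[2] = 2×1 + 2×2 + 1×3 = 9. Result: [10, 11, 9]

[10, 11, 9]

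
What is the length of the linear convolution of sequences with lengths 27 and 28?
Linear/full convolution length: m + n - 1 = 27 + 28 - 1 = 54

54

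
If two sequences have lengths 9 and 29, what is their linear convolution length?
Linear/full convolution length: m + n - 1 = 9 + 29 - 1 = 37

37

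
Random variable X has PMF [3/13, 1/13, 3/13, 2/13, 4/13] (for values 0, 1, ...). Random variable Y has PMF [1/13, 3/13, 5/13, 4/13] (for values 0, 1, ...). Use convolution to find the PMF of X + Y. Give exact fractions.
P(X+Y=k) = Σ_i P(X=i)·P(Y=k-i) — a convolution of [3/13, 1/13, 3/13, 2/13, 4/13] and [1/13, 3/13, 5/13, 4/13]. P(X+Y=0) = (3/13)×(1/13) = 3/169; P(X+Y=1) = (3/13)×(3/13) + (1/13)×(1/13) = 9/169 + 1/169 = 10/169; P(X+Y=2) = (3/13)×(5/13) + (1/13)×(3/13) + (3/13)×(1/13) = 15/169 + 3/169 + 3/169 = 21/169; P(X+Y=3) = (3/13)×(4/13) + (1/13)×(5/13) + (3/13)×(3/13) + (2/13)×(1/13) = 12/169 + 5/169 + 9/169 + 2/169 = 28/169; P(X+Y=4) = (1/13)×(4/13) + (3/13)×(5/13) + (2/13)×(3/13) + (4/13)×(1/13) = 4/169 + 15/169 + 6/169 + 4/169 = 29/169; P(X+Y=5) = (3/13)×(4/13) + (2/13)×(5/13) + (4/13)×(3/13) = 12/169 + 10/169 + 12/169 = 34/169; P(X+Y=6) = (2/13)×(4/13) + (4/13)×(5/13) = 8/169 + 20/169 = 28/169; P(X+Y=7) = (4/13)×(4/13) = 16/169. PMF: [3/169, 10/169, 21/169, 28/169, 29/169, 34/169, 28/169, 16/169] (sums to 1 ✓)

[3/169, 10/169, 21/169, 28/169, 29/169, 34/169, 28/169, 16/169]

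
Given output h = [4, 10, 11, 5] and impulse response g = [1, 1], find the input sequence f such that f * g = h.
Deconvolve h=[4, 10, 11, 5] by g=[1, 1]. Since g[0]=1, solve forward: f[0] = h[0] / 1 = 4; f[1] = (h[1] - 4×1) / 1 = 6; f[2] = (h[2] - 6×1) / 1 = 5. So f = [4, 6, 5]. Check by forward convolution: h[0] = 4×1 = 4; h[1] = 4×1 + 6×1 = 10; h[2] = 6×1 + 5×1 = 11; h[3] = 5×1 = 5

[4, 6, 5]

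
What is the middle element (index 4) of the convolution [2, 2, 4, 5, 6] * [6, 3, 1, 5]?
Use y[k] = Σ_i a[i]·b[k-i] at k=4. y[4] = 2×5 + 4×1 + 5×3 + 6×6 = 65

65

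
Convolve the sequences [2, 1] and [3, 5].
y[0] = 2×3 = 6; y[1] = 2×5 + 1×3 = 13; y[2] = 1×5 = 5

[6, 13, 5]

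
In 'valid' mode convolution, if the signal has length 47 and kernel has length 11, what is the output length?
'Valid' mode counts only positions where the kernel fully overlaps the signal: m - n + 1 = 47 - 11 + 1 = 37

37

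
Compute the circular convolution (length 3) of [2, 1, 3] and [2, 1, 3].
Use y[k] = Σ_j u[j]·v[(k-j) mod 3]. y[0] = 2×2 + 1×3 + 3×1 = 10; y[1] = 2×1 + 1×2 + 3×3 = 13; y[2] = 2×3 + 1×1 + 3×2 = 13. Result: [10, 13, 13]

[10, 13, 13]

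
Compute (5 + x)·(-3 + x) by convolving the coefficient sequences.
Ascending coefficients: a = [5, 1], b = [-3, 1]. c[0] = 5×-3 = -15; c[1] = 5×1 + 1×-3 = 2; c[2] = 1×1 = 1. Result coefficients: [-15, 2, 1] → -15 + 2x + x^2

-15 + 2x + x^2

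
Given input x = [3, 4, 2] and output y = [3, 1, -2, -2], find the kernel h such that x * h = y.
Output length 4 = len(x) + len(h) - 1 ⇒ len(h) = 2. Solve h forward using h[k] = (y[k] - Σ_{i≥1} x[i]·h[k-i]) / x[0]: h[0] = y[0] / x[0] = 3 / 3 = 1; h[1] = (y[1] - 4×1) / x[0] = (1 - 4×1) / 3 = -1. So h = [1, -1]. Forward-check [3, 4, 2] * [1, -1]: y[0] = 3×1 = 3; y[1] = 3×-1 + 4×1 = 1; y[2] = 4×-1 + 2×1 = -2; y[3] = 2×-1 = -2 → [3, 1, -2, -2] ✓

[1, -1]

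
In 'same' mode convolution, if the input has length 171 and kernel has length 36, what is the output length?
'Same' mode returns an output with the same length as the input: 171

171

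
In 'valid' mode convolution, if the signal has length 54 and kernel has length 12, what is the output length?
'Valid' mode counts only positions where the kernel fully overlaps the signal: m - n + 1 = 54 - 12 + 1 = 43

43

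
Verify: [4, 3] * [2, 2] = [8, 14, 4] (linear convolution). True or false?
Recompute linear convolution of [4, 3] and [2, 2]: y[0] = 4×2 = 8; y[1] = 4×2 + 3×2 = 14; y[2] = 3×2 = 6 → [8, 14, 6]. Compare to given [8, 14, 4]: they differ at index 2: given 4, correct 6, so answer: No

No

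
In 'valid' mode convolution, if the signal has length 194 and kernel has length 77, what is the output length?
'Valid' mode counts only positions where the kernel fully overlaps the signal: m - n + 1 = 194 - 77 + 1 = 118

118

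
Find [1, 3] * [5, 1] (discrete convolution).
y[0] = 1×5 = 5; y[1] = 1×1 + 3×5 = 16; y[2] = 3×1 = 3

[5, 16, 3]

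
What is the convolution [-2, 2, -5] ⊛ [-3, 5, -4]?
y[0] = -2×-3 = 6; y[1] = -2×5 + 2×-3 = -16; y[2] = -2×-4 + 2×5 + -5×-3 = 33; y[3] = 2×-4 + -5×5 = -33; y[4] = -5×-4 = 20

[6, -16, 33, -33, 20]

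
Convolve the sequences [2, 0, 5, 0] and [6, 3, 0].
y[0] = 2×6 = 12; y[1] = 2×3 + 0×6 = 6; y[2] = 2×0 + 0×3 + 5×6 = 30; y[3] = 0×0 + 5×3 + 0×6 = 15; y[4] = 5×0 + 0×3 = 0; y[5] = 0×0 = 0

[12, 6, 30, 15, 0, 0]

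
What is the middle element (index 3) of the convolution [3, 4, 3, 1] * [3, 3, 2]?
Use y[k] = Σ_i a[i]·b[k-i] at k=3. y[3] = 4×2 + 3×3 + 1×3 = 20

20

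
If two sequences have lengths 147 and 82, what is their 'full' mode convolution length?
Linear/full convolution length: m + n - 1 = 147 + 82 - 1 = 228

228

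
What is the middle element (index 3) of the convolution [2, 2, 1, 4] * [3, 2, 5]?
Use y[k] = Σ_i a[i]·b[k-i] at k=3. y[3] = 2×5 + 1×2 + 4×3 = 24

24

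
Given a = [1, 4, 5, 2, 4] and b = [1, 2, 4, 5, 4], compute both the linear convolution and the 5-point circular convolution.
Linear: y_lin[0] = 1×1 = 1; y_lin[1] = 1×2 + 4×1 = 6; y_lin[2] = 1×4 + 4×2 + 5×1 = 17; y_lin[3] = 1×5 + 4×4 + 5×2 + 2×1 = 33; y_lin[4] = 1×4 + 4×5 + 5×4 + 2×2 + 4×1 = 52; y_lin[5] = 4×4 + 5×5 + 2×4 + 4×2 = 57; y_lin[6] = 5×4 + 2×5 + 4×4 = 46; y_lin[7] = 2×4 + 4×5 = 28; y_lin[8] = 4×4 = 16 → [1, 6, 17, 33, 52, 57, 46, 28, 16]. Circular (length 5): y[0] = 1×1 + 4×4 + 5×5 + 2×4 + 4×2 = 58; y[1] = 1×2 + 4×1 + 5×4 + 2×5 + 4×4 = 52; y[2] = 1×4 + 4×2 + 5×1 + 2×4 + 4×5 = 45; y[3] = 1×5 + 4×4 + 5×2 + 2×1 + 4×4 = 49; y[4] = 1×4 + 4×5 + 5×4 + 2×2 + 4×1 = 52 → [58, 52, 45, 49, 52]

Linear: [1, 6, 17, 33, 52, 57, 46, 28, 16], Circular: [58, 52, 45, 49, 52]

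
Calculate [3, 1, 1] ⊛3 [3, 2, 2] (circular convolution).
Use y[k] = Σ_j s[j]·t[(k-j) mod 3]. y[0] = 3×3 + 1×2 + 1×2 = 13; y[1] = 3×2 + 1×3 + 1×2 = 11; y[2] = 3×2 + 1×2 + 1×3 = 11. Result: [13, 11, 11]

[13, 11, 11]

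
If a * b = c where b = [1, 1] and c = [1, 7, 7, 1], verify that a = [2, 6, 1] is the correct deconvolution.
Forward-compute [2, 6, 1] * [1, 1]: c[0] = 2×1 = 2; c[1] = 2×1 + 6×1 = 8; c[2] = 6×1 + 1×1 = 7; c[3] = 1×1 = 1 → [2, 8, 7, 1]. Does not match given c = [1, 7, 7, 1].

Not verified. [2, 6, 1] * [1, 1] = [2, 8, 7, 1], which differs from [1, 7, 7, 1] at index 0.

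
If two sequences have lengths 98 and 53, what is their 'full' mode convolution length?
Linear/full convolution length: m + n - 1 = 98 + 53 - 1 = 150

150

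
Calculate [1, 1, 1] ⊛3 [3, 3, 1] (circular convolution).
Use y[k] = Σ_j x[j]·h[(k-j) mod 3]. y[0] = 1×3 + 1×1 + 1×3 = 7; y[1] = 1×3 + 1×3 + 1×1 = 7; y[2] = 1×1 + 1×3 + 1×3 = 7. Result: [7, 7, 7]

[7, 7, 7]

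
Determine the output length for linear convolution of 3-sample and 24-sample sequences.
Linear/full convolution length: m + n - 1 = 3 + 24 - 1 = 26

26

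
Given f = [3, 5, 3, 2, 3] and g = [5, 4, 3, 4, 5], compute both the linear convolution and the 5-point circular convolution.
Linear: y_lin[0] = 3×5 = 15; y_lin[1] = 3×4 + 5×5 = 37; y_lin[2] = 3×3 + 5×4 + 3×5 = 44; y_lin[3] = 3×4 + 5×3 + 3×4 + 2×5 = 49; y_lin[4] = 3×5 + 5×4 + 3×3 + 2×4 + 3×5 = 67; y_lin[5] = 5×5 + 3×4 + 2×3 + 3×4 = 55; y_lin[6] = 3×5 + 2×4 + 3×3 = 32; y_lin[7] = 2×5 + 3×4 = 22; y_lin[8] = 3×5 = 15 → [15, 37, 44, 49, 67, 55, 32, 22, 15]. Circular (length 5): y[0] = 3×5 + 5×5 + 3×4 + 2×3 + 3×4 = 70; y[1] = 3×4 + 5×5 + 3×5 + 2×4 + 3×3 = 69; y[2] = 3×3 + 5×4 + 3×5 + 2×5 + 3×4 = 66; y[3] = 3×4 + 5×3 + 3×4 + 2×5 + 3×5 = 64; y[4] = 3×5 + 5×4 + 3×3 + 2×4 + 3×5 = 67 → [70, 69, 66, 64, 67]

Linear: [15, 37, 44, 49, 67, 55, 32, 22, 15], Circular: [70, 69, 66, 64, 67]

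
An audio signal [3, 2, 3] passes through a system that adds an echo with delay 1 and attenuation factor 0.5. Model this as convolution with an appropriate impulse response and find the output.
Direct-path + delayed-attenuated-path model → impulse response h = [1, 0.5] (1 at lag 0, 0.5 at lag 1). Output y[n] = x[n] + 0.5·x[n - 1] (with x[n] = 0 outside 0..2): y[0] = 3 + 0.5×0 = 3; y[1] = 2 + 0.5×3 = 3.5; y[2] = 3 + 0.5×2 = 4.0; y[3] = 0 + 0.5×3 = 1.5. So y = [3, 3.5, 4.0, 1.5]

[3, 3.5, 4.0, 1.5]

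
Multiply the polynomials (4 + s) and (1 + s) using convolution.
Ascending coefficients: a = [4, 1], b = [1, 1]. c[0] = 4×1 = 4; c[1] = 4×1 + 1×1 = 5; c[2] = 1×1 = 1. Result coefficients: [4, 5, 1] → 4 + 5s + s^2

4 + 5s + s^2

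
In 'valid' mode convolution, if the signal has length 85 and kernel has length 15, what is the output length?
'Valid' mode counts only positions where the kernel fully overlaps the signal: m - n + 1 = 85 - 15 + 1 = 71

71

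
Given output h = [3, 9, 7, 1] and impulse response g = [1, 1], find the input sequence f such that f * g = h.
Deconvolve h=[3, 9, 7, 1] by g=[1, 1]. Since g[0]=1, solve forward: f[0] = h[0] / 1 = 3; f[1] = (h[1] - 3×1) / 1 = 6; f[2] = (h[2] - 6×1) / 1 = 1. So f = [3, 6, 1]. Check by forward convolution: h[0] = 3×1 = 3; h[1] = 3×1 + 6×1 = 9; h[2] = 6×1 + 1×1 = 7; h[3] = 1×1 = 1

[3, 6, 1]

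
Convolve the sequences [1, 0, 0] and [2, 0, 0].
y[0] = 1×2 = 2; y[1] = 1×0 + 0×2 = 0; y[2] = 1×0 + 0×0 + 0×2 = 0; y[3] = 0×0 + 0×0 = 0; y[4] = 0×0 = 0

[2, 0, 0, 0, 0]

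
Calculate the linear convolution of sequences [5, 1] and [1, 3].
y[0] = 5×1 = 5; y[1] = 5×3 + 1×1 = 16; y[2] = 1×3 = 3

[5, 16, 3]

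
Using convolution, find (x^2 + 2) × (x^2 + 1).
Ascending coefficients: a = [2, 0, 1], b = [1, 0, 1]. c[0] = 2×1 = 2; c[1] = 2×0 + 0×1 = 0; c[2] = 2×1 + 0×0 + 1×1 = 3; c[3] = 0×1 + 1×0 = 0; c[4] = 1×1 = 1. Result coefficients: [2, 0, 3, 0, 1] → x^4 + 3x^2 + 2

x^4 + 3x^2 + 2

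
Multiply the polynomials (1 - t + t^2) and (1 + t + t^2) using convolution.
Ascending coefficients: a = [1, -1, 1], b = [1, 1, 1]. c[0] = 1×1 = 1; c[1] = 1×1 + -1×1 = 0; c[2] = 1×1 + -1×1 + 1×1 = 1; c[3] = -1×1 + 1×1 = 0; c[4] = 1×1 = 1. Result coefficients: [1, 0, 1, 0, 1] → 1 + t^2 + t^4

1 + t^2 + t^4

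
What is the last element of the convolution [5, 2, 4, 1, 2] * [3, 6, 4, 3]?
Use y[k] = Σ_i a[i]·b[k-i] at k=7. y[7] = 2×3 = 6

6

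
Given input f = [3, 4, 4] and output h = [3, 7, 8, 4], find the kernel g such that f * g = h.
Output length 4 = len(f) + len(g) - 1 ⇒ len(g) = 2. Solve g forward using g[k] = (h[k] - Σ_{i≥1} f[i]·g[k-i]) / f[0]: g[0] = h[0] / f[0] = 3 / 3 = 1; g[1] = (h[1] - 4×1) / f[0] = (7 - 4×1) / 3 = 1. So g = [1, 1]. Forward-check [3, 4, 4] * [1, 1]: h[0] = 3×1 = 3; h[1] = 3×1 + 4×1 = 7; h[2] = 4×1 + 4×1 = 8; h[3] = 4×1 = 4 → [3, 7, 8, 4] ✓

[1, 1]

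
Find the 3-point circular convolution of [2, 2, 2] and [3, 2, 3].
Use y[k] = Σ_j f[j]·g[(k-j) mod 3]. y[0] = 2×3 + 2×3 + 2×2 = 16; y[1] = 2×2 + 2×3 + 2×3 = 16; y[2] = 2×3 + 2×2 + 2×3 = 16. Result: [16, 16, 16]

[16, 16, 16]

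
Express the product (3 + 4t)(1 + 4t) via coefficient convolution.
Ascending coefficients: a = [3, 4], b = [1, 4]. c[0] = 3×1 = 3; c[1] = 3×4 + 4×1 = 16; c[2] = 4×4 = 16. Result coefficients: [3, 16, 16] → 3 + 16t + 16t^2

3 + 16t + 16t^2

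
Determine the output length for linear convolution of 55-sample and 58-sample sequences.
Linear/full convolution length: m + n - 1 = 55 + 58 - 1 = 112

112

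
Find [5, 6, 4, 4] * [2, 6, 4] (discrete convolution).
y[0] = 5×2 = 10; y[1] = 5×6 + 6×2 = 42; y[2] = 5×4 + 6×6 + 4×2 = 64; y[3] = 6×4 + 4×6 + 4×2 = 56; y[4] = 4×4 + 4×6 = 40; y[5] = 4×4 = 16

[10, 42, 64, 56, 40, 16]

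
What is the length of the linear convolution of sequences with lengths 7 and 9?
Linear/full convolution length: m + n - 1 = 7 + 9 - 1 = 15

15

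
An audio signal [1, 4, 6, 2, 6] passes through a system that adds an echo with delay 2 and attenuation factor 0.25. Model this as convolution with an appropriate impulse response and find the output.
Direct-path + delayed-attenuated-path model → impulse response h = [1, 0, 0.25] (1 at lag 0, 0.25 at lag 2). Output y[n] = x[n] + 0.25·x[n - 2] (with x[n] = 0 outside 0..4): y[0] = 1 + 0.25×0 = 1; y[1] = 4 + 0.25×0 = 4; y[2] = 6 + 0.25×1 = 6.25; y[3] = 2 + 0.25×4 = 3.0; y[4] = 6 + 0.25×6 = 7.5; y[5] = 0 + 0.25×2 = 0.5; y[6] = 0 + 0.25×6 = 1.5. So y = [1, 4, 6.25, 3.0, 7.5, 0.5, 1.5]

[1, 4, 6.25, 3.0, 7.5, 0.5, 1.5]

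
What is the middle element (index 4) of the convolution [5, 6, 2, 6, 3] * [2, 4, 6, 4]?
Use y[k] = Σ_i a[i]·b[k-i] at k=4. y[4] = 6×4 + 2×6 + 6×4 + 3×2 = 66

66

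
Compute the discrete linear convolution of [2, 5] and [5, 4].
y[0] = 2×5 = 10; y[1] = 2×4 + 5×5 = 33; y[2] = 5×4 = 20

[10, 33, 20]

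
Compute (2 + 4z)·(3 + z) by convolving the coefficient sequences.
Ascending coefficients: a = [2, 4], b = [3, 1]. c[0] = 2×3 = 6; c[1] = 2×1 + 4×3 = 14; c[2] = 4×1 = 4. Result coefficients: [6, 14, 4] → 6 + 14z + 4z^2

6 + 14z + 4z^2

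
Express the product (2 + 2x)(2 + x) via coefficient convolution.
Ascending coefficients: a = [2, 2], b = [2, 1]. c[0] = 2×2 = 4; c[1] = 2×1 + 2×2 = 6; c[2] = 2×1 = 2. Result coefficients: [4, 6, 2] → 4 + 6x + 2x^2

4 + 6x + 2x^2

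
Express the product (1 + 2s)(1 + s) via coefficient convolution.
Ascending coefficients: a = [1, 2], b = [1, 1]. c[0] = 1×1 = 1; c[1] = 1×1 + 2×1 = 3; c[2] = 2×1 = 2. Result coefficients: [1, 3, 2] → 1 + 3s + 2s^2

1 + 3s + 2s^2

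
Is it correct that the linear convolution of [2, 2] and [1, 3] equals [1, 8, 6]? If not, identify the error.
Recompute linear convolution of [2, 2] and [1, 3]: y[0] = 2×1 = 2; y[1] = 2×3 + 2×1 = 8; y[2] = 2×3 = 6 → [2, 8, 6]. Compare to given [1, 8, 6]: they differ at index 0: given 1, correct 2, so answer: No

No. Error at index 0: given 1, correct 2.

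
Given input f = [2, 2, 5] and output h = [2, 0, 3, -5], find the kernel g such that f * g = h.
Output length 4 = len(f) + len(g) - 1 ⇒ len(g) = 2. Solve g forward using g[k] = (h[k] - Σ_{i≥1} f[i]·g[k-i]) / f[0]: g[0] = h[0] / f[0] = 2 / 2 = 1; g[1] = (h[1] - 2×1) / f[0] = (0 - 2×1) / 2 = -1. So g = [1, -1]. Forward-check [2, 2, 5] * [1, -1]: h[0] = 2×1 = 2; h[1] = 2×-1 + 2×1 = 0; h[2] = 2×-1 + 5×1 = 3; h[3] = 5×-1 = -5 → [2, 0, 3, -5] ✓

[1, -1]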